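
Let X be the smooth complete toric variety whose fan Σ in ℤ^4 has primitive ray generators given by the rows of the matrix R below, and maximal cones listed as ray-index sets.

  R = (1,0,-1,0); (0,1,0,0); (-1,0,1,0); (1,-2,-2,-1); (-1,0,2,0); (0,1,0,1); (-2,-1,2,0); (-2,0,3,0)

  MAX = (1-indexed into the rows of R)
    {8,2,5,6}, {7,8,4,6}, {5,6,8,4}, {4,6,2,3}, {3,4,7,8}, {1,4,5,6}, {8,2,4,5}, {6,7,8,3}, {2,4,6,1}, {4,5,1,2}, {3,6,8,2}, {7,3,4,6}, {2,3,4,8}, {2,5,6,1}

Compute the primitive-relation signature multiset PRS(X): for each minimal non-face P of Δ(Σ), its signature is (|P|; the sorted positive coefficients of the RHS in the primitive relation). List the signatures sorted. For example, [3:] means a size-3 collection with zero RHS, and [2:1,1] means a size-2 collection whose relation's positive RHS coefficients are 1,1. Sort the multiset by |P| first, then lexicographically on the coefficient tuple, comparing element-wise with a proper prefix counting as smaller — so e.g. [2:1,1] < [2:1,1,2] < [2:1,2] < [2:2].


Primitive collections (9):

  {1,3}:  v_{1} + v_{3} = 0 ; sig = [2:]
  {1,8}:  v_{1} + v_{8} = v_{5} ; sig = [2:1]
  {3,5}:  v_{3} + v_{5} = v_{8} ; sig = [2:1]
  {1,7}:  v_{1} + v_{7} = v_{4} + v_{6} + v_{8} ; sig = [2:1,1,1]
  {5,7}:  v_{5} + v_{7} = v_{4} + v_{6} + 2·v_{8} ; sig = [2:1,1,2]
  {2,7}:  v_{2} + v_{7} = 2·v_{3} ; sig = [2:2]
  {2,4,5,6}:  v_{2} + v_{4} + v_{5} + v_{6} = 0 ; sig = [4:]
  {2,4,6,8}:  v_{2} + v_{4} + v_{6} + v_{8} = v_{3} ; sig = [4:1]
  {3,4,6,8}:  v_{3} + v_{4} + v_{6} + v_{8} = v_{7} ; sig = [4:1]

Sorted signature multiset PRS(X):
[[2:], [2:1], [2:1], [2:1,1,1], [2:1,1,2], [2:2], [4:], [4:1], [4:1]]


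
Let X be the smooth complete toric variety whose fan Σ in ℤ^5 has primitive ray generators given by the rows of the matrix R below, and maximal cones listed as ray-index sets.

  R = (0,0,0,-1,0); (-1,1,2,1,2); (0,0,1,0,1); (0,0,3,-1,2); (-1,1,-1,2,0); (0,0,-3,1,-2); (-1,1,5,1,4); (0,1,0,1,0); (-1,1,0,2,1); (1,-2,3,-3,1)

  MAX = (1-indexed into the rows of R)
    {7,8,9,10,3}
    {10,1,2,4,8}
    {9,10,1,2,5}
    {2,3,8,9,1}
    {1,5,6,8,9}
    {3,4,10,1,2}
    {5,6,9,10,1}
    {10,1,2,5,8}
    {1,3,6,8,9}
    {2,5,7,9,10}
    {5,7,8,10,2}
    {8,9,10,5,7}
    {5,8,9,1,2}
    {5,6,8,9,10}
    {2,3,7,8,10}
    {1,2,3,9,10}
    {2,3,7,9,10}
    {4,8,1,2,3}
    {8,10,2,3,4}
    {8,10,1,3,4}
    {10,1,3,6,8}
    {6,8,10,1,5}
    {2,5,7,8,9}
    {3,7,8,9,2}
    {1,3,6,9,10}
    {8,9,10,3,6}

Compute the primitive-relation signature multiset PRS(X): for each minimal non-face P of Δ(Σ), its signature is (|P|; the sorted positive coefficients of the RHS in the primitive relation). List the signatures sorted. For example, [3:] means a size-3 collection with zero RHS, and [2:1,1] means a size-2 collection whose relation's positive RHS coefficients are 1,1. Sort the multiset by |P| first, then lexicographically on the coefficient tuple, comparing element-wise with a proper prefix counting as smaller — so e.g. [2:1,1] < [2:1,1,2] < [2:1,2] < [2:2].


Σ has 11 primitive collections:

  P={4,6}:  v_{4} + v_{6} = 0  ⟹  sig = [2:]
  P={2,6}:  v_{2} + v_{6} = v_{5}  ⟹  sig = [2:1]
  P={3,5}:  v_{3} + v_{5} = v_{9}  ⟹  sig = [2:1]
  P={4,5}:  v_{4} + v_{5} = v_{2}  ⟹  sig = [2:1]
  P={1,7}:  v_{1} + v_{7} = v_{2} + v_{4}  ⟹  sig = [2:1,1]
  P={4,9}:  v_{4} + v_{9} = v_{2} + v_{3}  ⟹  sig = [2:1,1]
  P={6,7}:  v_{6} + v_{7} = v_{5} + v_{8} + v_{9} + v_{10}  ⟹  sig = [2:1,1,1,1]
  P={4,7}:  v_{4} + v_{7} = 2·v_{2} + v_{3} + v_{8} + v_{10}  ⟹  sig = [2:1,1,1,2]
  P={1,8,9,10}:  v_{1} + v_{8} + v_{9} + v_{10} = v_{4}  ⟹  sig = [4:1]
  P={2,8,9,10}:  v_{2} + v_{8} + v_{9} + v_{10} = v_{7}  ⟹  sig = [4:1]
  P={1,2,3,8,10}:  v_{1} + v_{2} + v_{3} + v_{8} + v_{10} = 2·v_{4}  ⟹  sig = [5:2]

Hence PRS(X_Σ) =
[[2:], [2:1], [2:1], [2:1], [2:1,1], [2:1,1], [2:1,1,1,1], [2:1,1,1,2], [4:1], [4:1], [5:2]]


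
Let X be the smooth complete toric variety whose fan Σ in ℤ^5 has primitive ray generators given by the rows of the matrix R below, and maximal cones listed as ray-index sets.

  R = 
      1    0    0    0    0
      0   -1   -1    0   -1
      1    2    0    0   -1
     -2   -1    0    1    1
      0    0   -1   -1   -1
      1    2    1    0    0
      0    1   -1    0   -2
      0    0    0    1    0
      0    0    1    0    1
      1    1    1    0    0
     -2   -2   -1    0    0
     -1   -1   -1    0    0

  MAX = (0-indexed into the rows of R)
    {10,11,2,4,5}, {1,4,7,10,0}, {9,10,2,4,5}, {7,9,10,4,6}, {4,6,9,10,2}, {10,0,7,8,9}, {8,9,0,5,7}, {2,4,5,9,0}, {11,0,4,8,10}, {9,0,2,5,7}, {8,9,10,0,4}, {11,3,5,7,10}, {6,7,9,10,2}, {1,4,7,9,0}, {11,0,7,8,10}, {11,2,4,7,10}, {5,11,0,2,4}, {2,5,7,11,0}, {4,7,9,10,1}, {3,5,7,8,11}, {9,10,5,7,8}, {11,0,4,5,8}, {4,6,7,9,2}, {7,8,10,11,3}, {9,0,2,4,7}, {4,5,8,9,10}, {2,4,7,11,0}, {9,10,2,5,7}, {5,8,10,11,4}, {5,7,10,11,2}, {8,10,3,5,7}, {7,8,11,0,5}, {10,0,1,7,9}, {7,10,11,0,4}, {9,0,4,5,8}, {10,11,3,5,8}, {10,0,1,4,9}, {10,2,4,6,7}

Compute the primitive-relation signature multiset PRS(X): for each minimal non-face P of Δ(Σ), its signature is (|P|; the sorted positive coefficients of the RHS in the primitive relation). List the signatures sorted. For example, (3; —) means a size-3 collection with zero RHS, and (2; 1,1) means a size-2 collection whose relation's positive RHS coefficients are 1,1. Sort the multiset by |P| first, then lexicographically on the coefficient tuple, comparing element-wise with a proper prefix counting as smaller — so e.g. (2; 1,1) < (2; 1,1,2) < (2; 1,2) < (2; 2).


Minimal non-faces — 24 found among 12 rays, 38 max cones:

  P = {9,11}:  v_{9} + v_{11} = 0 — sig = (2; —)
  P = {2,8}:  v_{2} + v_{8} = v_{5} — sig = (2; 1)
  P = {1,3}:  v_{1} + v_{3} = v_{7} + v_{10} — sig = (2; 1,1)
  P = {0,3}:  v_{0} + v_{3} = v_{7} + v_{8} + v_{11} — sig = (2; 1,1,1)
  P = {1,5}:  v_{1} + v_{5} = v_{4} + v_{7} + v_{9} — sig = (2; 1,1,1)
  P = {1,8}:  v_{1} + v_{8} = v_{0} + v_{9} + v_{10} — sig = (2; 1,1,1)
  P = {3,4}:  v_{3} + v_{4} = v_{5} + v_{10} + v_{11} — sig = (2; 1,1,1)
  P = {6,8}:  v_{6} + v_{8} = v_{2} + v_{9} + v_{10} — sig = (2; 1,1,1)
  P = {1,11}:  v_{1} + v_{11} = v_{0} + v_{4} + v_{7} + v_{10} — sig = (2; 1,1,1,1)
  P = {3,9}:  v_{3} + v_{9} = v_{5} + v_{7} + v_{8} + v_{10} — sig = (2; 1,1,1,1)
  P = {6,11}:  v_{6} + v_{11} = v_{2} + v_{4} + v_{7} + v_{10} — sig = (2; 1,1,1,1)
  P = {2,3}:  v_{2} + v_{3} = 2·v_{5} + v_{7} + v_{10} + v_{11} — sig = (2; 1,1,1,2)
  P = {3,6}:  v_{3} + v_{6} = v_{2} + v_{5} + v_{7} + 2·v_{10} — sig = (2; 1,1,1,2)
  P = {5,6}:  v_{5} + v_{6} = 2·v_{2} + v_{9} + v_{10} — sig = (2; 1,1,2)
  P = {0,6}:  v_{0} + v_{6} = 2·v_{4} + 2·v_{7} + v_{9} — sig = (2; 1,2,2)
  P = {1,2}:  v_{1} + v_{2} = 2·v_{4} + 2·v_{7} + v_{9} — sig = (2; 1,2,2)
  P = {1,6}:  v_{1} + v_{6} = 3·v_{4} + 3·v_{7} + 2·v_{9} + v_{10} — sig = (2; 1,2,3,3)
  P = {0,5,10}:  v_{0} + v_{5} + v_{10} = 0 — sig = (3; —)
  P = {4,7,8}:  v_{4} + v_{7} + v_{8} = 0 — sig = (3; —)
  P = {4,5,7}:  v_{4} + v_{5} + v_{7} = v_{2} — sig = (3; 1)
  P = {0,2,10}:  v_{0} + v_{2} + v_{10} = v_{4} + v_{7} — sig = (3; 1,1)
  P = {0,4,7,9,10}:  v_{0} + v_{4} + v_{7} + v_{9} + v_{10} = v_{1} — sig = (5; 1)
  P = {2,4,7,9,10}:  v_{2} + v_{4} + v_{7} + v_{9} + v_{10} = v_{6} — sig = (5; 1)
  P = {5,7,8,10,11}:  v_{5} + v_{7} + v_{8} + v_{10} + v_{11} = v_{3} — sig = (5; 1)

Sorted signature multiset PRS(X):
    |P|=2: 17 collections, coeffs (), (1), (1,1), (1,1,1), (1,1,1), (1,1,1), (1,1,1), (1,1,1), (1,1,1,1), (1,1,1,1), (1,1,1,1), (1,1,1,2), (1,1,1,2), (1,1,2), (1,2,2), (1,2,2), (1,2,3,3)
    |P|=3: 4 collections, coeffs (), (), (1), (1,1)
    |P|=5: 3 collections, coeffs (1), (1), (1)


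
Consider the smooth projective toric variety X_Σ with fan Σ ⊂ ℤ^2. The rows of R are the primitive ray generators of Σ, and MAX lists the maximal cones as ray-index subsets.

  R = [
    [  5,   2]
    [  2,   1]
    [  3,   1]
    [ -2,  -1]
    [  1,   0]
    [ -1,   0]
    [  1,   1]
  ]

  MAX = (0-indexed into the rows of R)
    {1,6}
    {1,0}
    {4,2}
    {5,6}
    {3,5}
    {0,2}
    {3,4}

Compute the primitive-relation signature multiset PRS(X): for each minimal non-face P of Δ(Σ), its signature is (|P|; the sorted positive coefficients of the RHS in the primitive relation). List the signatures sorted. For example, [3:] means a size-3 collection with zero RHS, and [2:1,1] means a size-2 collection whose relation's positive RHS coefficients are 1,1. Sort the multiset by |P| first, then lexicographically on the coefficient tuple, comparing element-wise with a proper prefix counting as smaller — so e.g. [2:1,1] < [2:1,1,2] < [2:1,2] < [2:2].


Δ(Σ) — 7 vertices, 14 min non-faces:

  {1,3}:  v_{1} + v_{3} = 0  ⇒ sig = [2:]
  {4,5}:  v_{4} + v_{5} = 0  ⇒ sig = [2:]
  {0,3}:  v_{0} + v_{3} = v_{2}  ⇒ sig = [2:1]
  {1,2}:  v_{1} + v_{2} = v_{0}  ⇒ sig = [2:1]
  {1,4}:  v_{1} + v_{4} = v_{2}  ⇒ sig = [2:1]
  {1,5}:  v_{1} + v_{5} = v_{6}  ⇒ sig = [2:1]
  {2,3}:  v_{2} + v_{3} = v_{4}  ⇒ sig = [2:1]
  {2,5}:  v_{2} + v_{5} = v_{1}  ⇒ sig = [2:1]
  {3,6}:  v_{3} + v_{6} = v_{5}  ⇒ sig = [2:1]
  {4,6}:  v_{4} + v_{6} = v_{1}  ⇒ sig = [2:1]
  {0,4}:  v_{0} + v_{4} = 2·v_{2}  ⇒ sig = [2:2]
  {0,5}:  v_{0} + v_{5} = 2·v_{1}  ⇒ sig = [2:2]
  {2,6}:  v_{2} + v_{6} = 2·v_{1}  ⇒ sig = [2:2]
  {0,6}:  v_{0} + v_{6} = 3·v_{1}  ⇒ sig = [2:3]

so the primitive-relation signature multiset is
[[2:], [2:], [2:1], [2:1], [2:1], [2:1], [2:1], [2:1], [2:1], [2:1], [2:2], [2:2], [2:2], [2:3]]


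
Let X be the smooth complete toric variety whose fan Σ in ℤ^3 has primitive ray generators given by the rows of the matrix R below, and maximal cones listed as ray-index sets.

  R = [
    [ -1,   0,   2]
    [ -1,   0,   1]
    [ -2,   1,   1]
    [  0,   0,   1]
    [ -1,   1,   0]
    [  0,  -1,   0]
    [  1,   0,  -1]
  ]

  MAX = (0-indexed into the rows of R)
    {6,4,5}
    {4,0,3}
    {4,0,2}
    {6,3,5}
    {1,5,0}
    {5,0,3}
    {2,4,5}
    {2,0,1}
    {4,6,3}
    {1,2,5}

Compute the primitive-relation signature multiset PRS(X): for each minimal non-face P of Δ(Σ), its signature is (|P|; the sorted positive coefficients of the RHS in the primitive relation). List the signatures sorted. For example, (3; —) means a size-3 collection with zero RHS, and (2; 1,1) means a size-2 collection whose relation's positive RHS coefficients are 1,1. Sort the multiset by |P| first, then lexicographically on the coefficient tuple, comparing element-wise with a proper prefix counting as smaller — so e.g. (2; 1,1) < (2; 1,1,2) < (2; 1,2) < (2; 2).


9 collections generate NE(X_Σ); each relation:

  P={1,6}:  v_{1} + v_{6} = 0  ⟹  sig = (2; —)
  P={0,6}:  v_{0} + v_{6} = v_{3}  ⟹  sig = (2; 1)
  P={1,3}:  v_{1} + v_{3} = v_{0}  ⟹  sig = (2; 1)
  P={1,4}:  v_{1} + v_{4} = v_{2}  ⟹  sig = (2; 1)
  P={2,6}:  v_{2} + v_{6} = v_{4}  ⟹  sig = (2; 1)
  P={2,3}:  v_{2} + v_{3} = v_{0} + v_{4}  ⟹  sig = (2; 1,1)
  P={3,4,5}:  v_{3} + v_{4} + v_{5} = v_{1}  ⟹  sig = (3; 1)
  P={0,4,5}:  v_{0} + v_{4} + v_{5} = 2·v_{1}  ⟹  sig = (3; 2)
  P={0,2,5}:  v_{0} + v_{2} + v_{5} = 3·v_{1}  ⟹  sig = (3; 3)

so the primitive-relation signature multiset is
{ (2; —),  (2; 1) ×4,  (2; 1,1),  (3; 1),  (3; 2),  (3; 3) }


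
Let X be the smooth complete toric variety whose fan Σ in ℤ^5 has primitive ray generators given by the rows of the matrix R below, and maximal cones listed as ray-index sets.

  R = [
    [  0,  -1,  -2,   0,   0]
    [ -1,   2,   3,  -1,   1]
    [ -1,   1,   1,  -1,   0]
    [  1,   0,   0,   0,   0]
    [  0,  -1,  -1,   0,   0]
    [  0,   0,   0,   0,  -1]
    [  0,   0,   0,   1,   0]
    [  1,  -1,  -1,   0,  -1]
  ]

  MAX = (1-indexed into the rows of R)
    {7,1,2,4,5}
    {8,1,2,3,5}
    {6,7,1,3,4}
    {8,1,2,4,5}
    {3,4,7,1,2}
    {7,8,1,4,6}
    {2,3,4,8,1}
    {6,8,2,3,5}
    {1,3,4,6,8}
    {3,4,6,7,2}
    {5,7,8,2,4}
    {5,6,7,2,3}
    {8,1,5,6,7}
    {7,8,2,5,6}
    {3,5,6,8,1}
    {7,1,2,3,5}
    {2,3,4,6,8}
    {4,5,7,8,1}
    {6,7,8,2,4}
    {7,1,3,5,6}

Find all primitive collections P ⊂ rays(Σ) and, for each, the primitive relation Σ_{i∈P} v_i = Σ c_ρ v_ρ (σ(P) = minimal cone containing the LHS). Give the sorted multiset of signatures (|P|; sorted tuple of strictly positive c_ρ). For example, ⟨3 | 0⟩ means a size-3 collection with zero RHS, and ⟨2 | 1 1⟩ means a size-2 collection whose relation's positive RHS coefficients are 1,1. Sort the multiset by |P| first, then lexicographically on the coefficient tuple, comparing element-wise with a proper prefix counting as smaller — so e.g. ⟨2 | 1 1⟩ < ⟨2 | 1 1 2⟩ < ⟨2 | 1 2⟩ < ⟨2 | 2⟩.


5 minimal non-faces of Δ(Σ) (on 8 rays):

  {1,2,6}:  v_{1} + v_{2} + v_{6} = v_{3}  ⟹  sig = ⟨3 | 1⟩
  {3,7,8}:  v_{3} + v_{7} + v_{8} = v_{6}  ⟹  sig = ⟨3 | 1⟩
  {4,5,6}:  v_{4} + v_{5} + v_{6} = v_{8}  ⟹  sig = ⟨3 | 1⟩
  {3,4,5}:  v_{3} + v_{4} + v_{5} = v_{1} + v_{2} + v_{8}  ⟹  sig = ⟨3 | 1 1 1⟩
  {1,2,7,8}:  v_{1} + v_{2} + v_{7} + v_{8} = 0  ⟹  sig = ⟨4 | 0⟩

so the primitive-relation signature multiset is
[⟨3 | 1⟩, ⟨3 | 1⟩, ⟨3 | 1⟩, ⟨3 | 1 1 1⟩, ⟨4 | 0⟩]


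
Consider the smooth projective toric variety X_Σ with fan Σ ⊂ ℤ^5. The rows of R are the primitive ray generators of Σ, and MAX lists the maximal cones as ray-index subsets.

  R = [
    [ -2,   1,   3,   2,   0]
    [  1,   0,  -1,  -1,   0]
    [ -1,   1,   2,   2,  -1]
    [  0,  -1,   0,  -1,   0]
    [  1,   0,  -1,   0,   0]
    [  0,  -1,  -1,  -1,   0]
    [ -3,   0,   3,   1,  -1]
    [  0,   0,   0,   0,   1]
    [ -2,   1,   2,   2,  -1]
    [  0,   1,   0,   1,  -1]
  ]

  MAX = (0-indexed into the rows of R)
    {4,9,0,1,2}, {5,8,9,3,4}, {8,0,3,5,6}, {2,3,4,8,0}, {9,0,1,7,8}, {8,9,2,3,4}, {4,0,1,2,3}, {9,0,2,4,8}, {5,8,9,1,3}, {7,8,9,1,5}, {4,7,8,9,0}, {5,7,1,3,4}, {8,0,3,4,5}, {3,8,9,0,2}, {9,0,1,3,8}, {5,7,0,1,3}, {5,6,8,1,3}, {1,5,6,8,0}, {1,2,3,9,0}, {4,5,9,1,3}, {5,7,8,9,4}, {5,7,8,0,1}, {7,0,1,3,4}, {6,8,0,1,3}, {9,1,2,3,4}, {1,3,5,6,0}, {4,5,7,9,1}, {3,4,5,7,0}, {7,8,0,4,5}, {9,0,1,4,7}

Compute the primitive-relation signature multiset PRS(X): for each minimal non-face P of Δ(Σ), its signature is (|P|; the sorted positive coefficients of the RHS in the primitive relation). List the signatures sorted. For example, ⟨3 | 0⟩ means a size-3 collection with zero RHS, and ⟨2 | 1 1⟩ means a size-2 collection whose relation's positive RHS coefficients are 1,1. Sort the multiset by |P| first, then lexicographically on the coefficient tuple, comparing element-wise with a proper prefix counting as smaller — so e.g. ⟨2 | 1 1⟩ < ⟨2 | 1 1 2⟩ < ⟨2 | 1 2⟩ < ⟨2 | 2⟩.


Δ(Σ) — 10 vertices, 14 min non-faces:

  P = {2,7}:  v_{2} + v_{7} = v_{0} + v_{4}  ⟹  sig = ⟨2 | 1 1⟩
  P = {4,6}:  v_{4} + v_{6} = v_{3} + v_{8}  ⟹  sig = ⟨2 | 1 1⟩
  P = {2,5}:  v_{2} + v_{5} = v_{3} + v_{4} + v_{8}  ⟹  sig = ⟨2 | 1 1 1⟩
  P = {2,6}:  v_{2} + v_{6} = v_{0} + 2·v_{3} + v_{8} + v_{9}  ⟹  sig = ⟨2 | 1 1 1 2⟩
  P = {6,9}:  v_{6} + v_{9} = v_{1} + v_{3} + 2·v_{8}  ⟹  sig = ⟨2 | 1 1 2⟩
  P = {6,7}:  v_{6} + v_{7} = 2·v_{0} + v_{1} + 2·v_{5}  ⟹  sig = ⟨2 | 1 2 2⟩
  P = {3,7,9}:  v_{3} + v_{7} + v_{9} = 0  ⟹  sig = ⟨3 | 0⟩
  P = {0,5,9}:  v_{0} + v_{5} + v_{9} = v_{8}  ⟹  sig = ⟨3 | 1⟩
  P = {1,4,8}:  v_{1} + v_{4} + v_{8} = v_{9}  ⟹  sig = ⟨3 | 1⟩
  P = {3,7,8}:  v_{3} + v_{7} + v_{8} = v_{0} + v_{5}  ⟹  sig = ⟨3 | 1 1⟩
  P = {1,2,8}:  v_{1} + v_{2} + v_{8} = v_{0} + v_{3} + 2·v_{9}  ⟹  sig = ⟨3 | 1 1 2⟩
  P = {0,1,4,5}:  v_{0} + v_{1} + v_{4} + v_{5} = 0  ⟹  sig = ⟨4 | 0⟩
  P = {0,3,4,9}:  v_{0} + v_{3} + v_{4} + v_{9} = v_{2}  ⟹  sig = ⟨4 | 1⟩
  P = {0,1,3,5,8}:  v_{0} + v_{1} + v_{3} + v_{5} + v_{8} = v_{6}  ⟹  sig = ⟨5 | 1⟩

Hence PRS(X_Σ) =
    ⟨2 | 1 1⟩
    ⟨2 | 1 1⟩
    ⟨2 | 1 1 1⟩
    ⟨2 | 1 1 1 2⟩
    ⟨2 | 1 1 2⟩
    ⟨2 | 1 2 2⟩
    ⟨3 | 0⟩
    ⟨3 | 1⟩
    ⟨3 | 1⟩
    ⟨3 | 1 1⟩
    ⟨3 | 1 1 2⟩
    ⟨4 | 0⟩
    ⟨4 | 1⟩
    ⟨5 | 1⟩


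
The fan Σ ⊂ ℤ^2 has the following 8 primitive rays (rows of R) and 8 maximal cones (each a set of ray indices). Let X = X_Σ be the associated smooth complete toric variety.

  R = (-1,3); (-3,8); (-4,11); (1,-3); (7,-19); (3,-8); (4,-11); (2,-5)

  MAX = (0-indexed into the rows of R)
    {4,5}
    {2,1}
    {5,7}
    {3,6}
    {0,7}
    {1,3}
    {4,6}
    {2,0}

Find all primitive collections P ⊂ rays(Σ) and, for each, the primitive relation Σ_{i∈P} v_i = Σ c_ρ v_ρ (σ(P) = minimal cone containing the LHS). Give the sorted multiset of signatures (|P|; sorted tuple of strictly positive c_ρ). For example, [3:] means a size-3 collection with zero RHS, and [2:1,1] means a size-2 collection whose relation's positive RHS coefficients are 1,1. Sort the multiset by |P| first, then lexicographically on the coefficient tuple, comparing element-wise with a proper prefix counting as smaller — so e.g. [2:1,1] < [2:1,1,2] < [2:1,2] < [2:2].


20 collections generate NE(X_Σ); each relation:

  P = {0,3}:  v_{0} + v_{3} = 0 ; sig = [2:]
  P = {1,5}:  v_{1} + v_{5} = 0 ; sig = [2:]
  P = {2,6}:  v_{2} + v_{6} = 0 ; sig = [2:]
  P = {0,1}:  v_{0} + v_{1} = v_{2} ; sig = [2:1]
  P = {0,5}:  v_{0} + v_{5} = v_{7} ; sig = [2:1]
  P = {0,6}:  v_{0} + v_{6} = v_{5} ; sig = [2:1]
  P = {1,4}:  v_{1} + v_{4} = v_{6} ; sig = [2:1]
  P = {1,6}:  v_{1} + v_{6} = v_{3} ; sig = [2:1]
  P = {1,7}:  v_{1} + v_{7} = v_{0} ; sig = [2:1]
  P = {2,3}:  v_{2} + v_{3} = v_{1} ; sig = [2:1]
  P = {2,4}:  v_{2} + v_{4} = v_{5} ; sig = [2:1]
  P = {2,5}:  v_{2} + v_{5} = v_{0} ; sig = [2:1]
  P = {3,5}:  v_{3} + v_{5} = v_{6} ; sig = [2:1]
  P = {3,7}:  v_{3} + v_{7} = v_{5} ; sig = [2:1]
  P = {5,6}:  v_{5} + v_{6} = v_{4} ; sig = [2:1]
  P = {0,4}:  v_{0} + v_{4} = 2·v_{5} ; sig = [2:2]
  P = {2,7}:  v_{2} + v_{7} = 2·v_{0} ; sig = [2:2]
  P = {3,4}:  v_{3} + v_{4} = 2·v_{6} ; sig = [2:2]
  P = {6,7}:  v_{6} + v_{7} = 2·v_{5} ; sig = [2:2]
  P = {4,7}:  v_{4} + v_{7} = 3·v_{5} ; sig = [2:3]

so the primitive-relation signature multiset is
[[2:], [2:], [2:], [2:1], [2:1], [2:1], [2:1], [2:1], [2:1], [2:1], [2:1], [2:1], [2:1], [2:1], [2:1], [2:2], [2:2], [2:2], [2:2], [2:3]]


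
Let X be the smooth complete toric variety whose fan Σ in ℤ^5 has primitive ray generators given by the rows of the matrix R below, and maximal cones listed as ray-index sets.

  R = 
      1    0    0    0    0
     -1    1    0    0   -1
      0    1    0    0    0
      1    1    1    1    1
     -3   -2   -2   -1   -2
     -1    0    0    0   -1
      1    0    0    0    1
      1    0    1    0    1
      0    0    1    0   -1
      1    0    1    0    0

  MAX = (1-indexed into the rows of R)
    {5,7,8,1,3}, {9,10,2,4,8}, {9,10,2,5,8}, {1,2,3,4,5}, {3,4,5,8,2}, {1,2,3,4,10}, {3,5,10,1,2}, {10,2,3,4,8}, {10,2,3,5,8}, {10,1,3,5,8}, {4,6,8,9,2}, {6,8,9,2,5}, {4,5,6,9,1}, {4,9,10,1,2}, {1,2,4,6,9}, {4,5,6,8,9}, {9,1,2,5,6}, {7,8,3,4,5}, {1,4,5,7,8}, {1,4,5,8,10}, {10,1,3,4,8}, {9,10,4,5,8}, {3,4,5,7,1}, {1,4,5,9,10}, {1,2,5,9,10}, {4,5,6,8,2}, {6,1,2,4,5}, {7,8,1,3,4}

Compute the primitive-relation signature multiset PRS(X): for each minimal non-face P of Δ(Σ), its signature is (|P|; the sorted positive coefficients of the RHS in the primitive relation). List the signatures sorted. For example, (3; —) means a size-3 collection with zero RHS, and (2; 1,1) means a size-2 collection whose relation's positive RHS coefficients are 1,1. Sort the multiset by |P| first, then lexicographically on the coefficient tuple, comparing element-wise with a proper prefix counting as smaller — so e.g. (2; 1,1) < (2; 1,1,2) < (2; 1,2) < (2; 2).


|primitive collections| = 14. Relations:

  P = {6,7}:  v_{6} + v_{7} = 0  ⇒ sig = (2; —)
  P = {2,7}:  v_{2} + v_{7} = v_{3}  ⇒ sig = (2; 1)
  P = {3,6}:  v_{3} + v_{6} = v_{2}  ⇒ sig = (2; 1)
  P = {6,10}:  v_{6} + v_{10} = v_{9}  ⇒ sig = (2; 1)
  P = {7,9}:  v_{7} + v_{9} = v_{10}  ⇒ sig = (2; 1)
  P = {3,9}:  v_{3} + v_{9} = v_{2} + v_{10}  ⇒ sig = (2; 1,1)
  P = {7,10}:  v_{7} + v_{10} = v_{1} + v_{8}  ⇒ sig = (2; 1,1)
  P = {1,6,8}:  v_{1} + v_{6} + v_{8} = v_{10}  ⇒ sig = (3; 1)
  P = {1,2,8}:  v_{1} + v_{2} + v_{8} = v_{3} + v_{10}  ⇒ sig = (3; 1,1)
  P = {1,8,9}:  v_{1} + v_{8} + v_{9} = 2·v_{10}  ⇒ sig = (3; 2)
  P = {3,4,5,10}:  v_{3} + v_{4} + v_{5} + v_{10} = v_{6}  ⇒ sig = (4; 1)
  P = {2,4,5,10}:  v_{2} + v_{4} + v_{5} + v_{10} = 2·v_{6}  ⇒ sig = (4; 2)
  P = {2,4,5,9}:  v_{2} + v_{4} + v_{5} + v_{9} = 3·v_{6}  ⇒ sig = (4; 3)
  P = {1,3,4,5,8}:  v_{1} + v_{3} + v_{4} + v_{5} + v_{8} = 0  ⇒ sig = (5; —)

Hence PRS(X_Σ) =
    |P|=2: 7 collections, coeffs (), (1), (1), (1), (1), (1,1), (1,1)
    |P|=3: 3 collections, coeffs (1), (1,1), (2)
    |P|=4: 3 collections, coeffs (1), (2), (3)
    |P|=5: 1 collection, coeffs ()


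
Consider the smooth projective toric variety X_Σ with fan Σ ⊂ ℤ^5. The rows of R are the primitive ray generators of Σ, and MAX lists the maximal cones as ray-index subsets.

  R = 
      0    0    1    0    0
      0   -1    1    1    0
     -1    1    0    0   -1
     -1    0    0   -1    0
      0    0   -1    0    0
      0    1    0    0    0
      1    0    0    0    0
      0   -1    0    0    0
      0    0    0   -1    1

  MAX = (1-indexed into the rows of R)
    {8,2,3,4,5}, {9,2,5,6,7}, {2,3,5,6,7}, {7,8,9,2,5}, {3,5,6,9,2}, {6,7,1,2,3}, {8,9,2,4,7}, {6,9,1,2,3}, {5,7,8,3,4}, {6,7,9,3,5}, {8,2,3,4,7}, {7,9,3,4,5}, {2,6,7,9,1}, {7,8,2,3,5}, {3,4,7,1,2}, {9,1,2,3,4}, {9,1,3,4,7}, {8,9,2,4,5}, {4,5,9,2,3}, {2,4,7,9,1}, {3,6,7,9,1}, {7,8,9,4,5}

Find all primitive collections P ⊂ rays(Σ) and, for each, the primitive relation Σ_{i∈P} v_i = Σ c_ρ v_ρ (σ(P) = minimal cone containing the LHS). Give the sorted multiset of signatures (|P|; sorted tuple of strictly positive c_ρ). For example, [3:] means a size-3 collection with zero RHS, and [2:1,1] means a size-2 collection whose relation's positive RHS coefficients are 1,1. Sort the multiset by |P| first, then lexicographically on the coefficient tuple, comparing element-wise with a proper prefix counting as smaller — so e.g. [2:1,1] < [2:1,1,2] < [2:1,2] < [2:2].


Δ(Σ) — 9 vertices, 7 min non-faces:

  {1,5}:  v_{1} + v_{5} = 0  ⟹  sig = [2:]
  {6,8}:  v_{6} + v_{8} = 0  ⟹  sig = [2:]
  {4,6}:  v_{4} + v_{6} = v_{3} + v_{9}  ⟹  sig = [2:1,1]
  {1,8}:  v_{1} + v_{8} = v_{2} + v_{4} + v_{7}  ⟹  sig = [2:1,1,1]
  {3,8,9}:  v_{3} + v_{8} + v_{9} = v_{4}  ⟹  sig = [3:1]
  {2,3,7,9}:  v_{2} + v_{3} + v_{7} + v_{9} = v_{1}  ⟹  sig = [4:1]
  {2,4,5,7}:  v_{2} + v_{4} + v_{5} + v_{7} = v_{8}  ⟹  sig = [4:1]

so the primitive-relation signature multiset is
[[2:], [2:], [2:1,1], [2:1,1,1], [3:1], [4:1], [4:1]]


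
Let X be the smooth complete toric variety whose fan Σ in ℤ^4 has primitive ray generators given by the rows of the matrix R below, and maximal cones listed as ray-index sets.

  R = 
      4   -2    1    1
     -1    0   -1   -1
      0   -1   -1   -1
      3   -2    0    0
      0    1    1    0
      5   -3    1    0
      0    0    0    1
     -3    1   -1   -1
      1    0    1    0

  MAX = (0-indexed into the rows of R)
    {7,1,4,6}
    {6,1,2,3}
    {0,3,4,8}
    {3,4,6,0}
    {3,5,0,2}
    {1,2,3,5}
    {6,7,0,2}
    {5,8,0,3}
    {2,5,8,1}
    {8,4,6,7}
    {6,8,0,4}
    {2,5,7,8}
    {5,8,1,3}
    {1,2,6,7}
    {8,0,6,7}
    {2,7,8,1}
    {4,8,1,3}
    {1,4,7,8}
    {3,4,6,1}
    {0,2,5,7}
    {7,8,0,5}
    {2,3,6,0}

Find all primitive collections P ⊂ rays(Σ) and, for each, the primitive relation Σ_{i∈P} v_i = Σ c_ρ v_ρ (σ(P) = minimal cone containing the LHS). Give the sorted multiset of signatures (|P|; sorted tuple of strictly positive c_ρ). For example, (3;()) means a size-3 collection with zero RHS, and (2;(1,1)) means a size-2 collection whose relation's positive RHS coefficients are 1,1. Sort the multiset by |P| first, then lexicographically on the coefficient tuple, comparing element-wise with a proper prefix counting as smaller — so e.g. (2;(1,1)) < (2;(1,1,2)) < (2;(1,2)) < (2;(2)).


Σ has 12 primitive collections:

  • {0,1}:  v_{0} + v_{1} = v_{3}  ⇒ sig = (2;(1))
  • {3,7}:  v_{3} + v_{7} = v_{2}  ⇒ sig = (2;(1))
  • {2,4}:  v_{2} + v_{4} = v_{1} + v_{8}  ⇒ sig = (2;(1,1))
  • {4,5}:  v_{4} + v_{5} = v_{3} + 2·v_{8}  ⇒ sig = (2;(1,2))
  • {5,6}:  v_{5} + v_{6} = 2·v_{0} + v_{7}  ⇒ sig = (2;(1,2))
  • {1,6,8}:  v_{1} + v_{6} + v_{8} = 0  ⇒ sig = (3;())
  • {0,2,8}:  v_{0} + v_{2} + v_{8} = v_{5}  ⇒ sig = (3;(1))
  • {0,4,7}:  v_{0} + v_{4} + v_{7} = v_{8}  ⇒ sig = (3;(1))
  • {3,6,8}:  v_{3} + v_{6} + v_{8} = v_{0}  ⇒ sig = (3;(1))
  • {2,3,8}:  v_{2} + v_{3} + v_{8} = v_{1} + v_{5}  ⇒ sig = (3;(1,1))
  • {2,6,8}:  v_{2} + v_{6} + v_{8} = v_{0} + v_{7}  ⇒ sig = (3;(1,1))
  • {1,5,7}:  v_{1} + v_{5} + v_{7} = 2·v_{2} + v_{8}  ⇒ sig = (3;(1,2))

so the primitive-relation signature multiset is
{ (2;(1)) ×2,  (2;(1,1)),  (2;(1,2)) ×2,  (3;()),  (3;(1)) ×3,  (3;(1,1)) ×2,  (3;(1,2)) }


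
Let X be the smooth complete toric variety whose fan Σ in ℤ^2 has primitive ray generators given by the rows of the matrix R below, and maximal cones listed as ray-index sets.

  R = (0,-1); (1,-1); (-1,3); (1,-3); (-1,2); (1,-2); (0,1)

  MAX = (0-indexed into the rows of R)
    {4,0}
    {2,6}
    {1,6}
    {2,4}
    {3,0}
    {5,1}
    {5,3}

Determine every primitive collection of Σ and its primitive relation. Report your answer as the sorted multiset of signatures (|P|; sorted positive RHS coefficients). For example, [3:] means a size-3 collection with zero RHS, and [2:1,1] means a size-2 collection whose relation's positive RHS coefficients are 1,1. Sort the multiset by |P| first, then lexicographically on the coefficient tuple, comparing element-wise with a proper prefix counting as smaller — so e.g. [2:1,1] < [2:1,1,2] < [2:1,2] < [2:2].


|primitive collections| = 14. Relations:

  P = {0,6}:  v_{0} + v_{6} = 0 — sig = [2:]
  P = {2,3}:  v_{2} + v_{3} = 0 — sig = [2:]
  P = {4,5}:  v_{4} + v_{5} = 0 — sig = [2:]
  P = {0,1}:  v_{0} + v_{1} = v_{5} — sig = [2:1]
  P = {0,2}:  v_{0} + v_{2} = v_{4} — sig = [2:1]
  P = {0,5}:  v_{0} + v_{5} = v_{3} — sig = [2:1]
  P = {1,4}:  v_{1} + v_{4} = v_{6} — sig = [2:1]
  P = {2,5}:  v_{2} + v_{5} = v_{6} — sig = [2:1]
  P = {3,4}:  v_{3} + v_{4} = v_{0} — sig = [2:1]
  P = {3,6}:  v_{3} + v_{6} = v_{5} — sig = [2:1]
  P = {4,6}:  v_{4} + v_{6} = v_{2} — sig = [2:1]
  P = {5,6}:  v_{5} + v_{6} = v_{1} — sig = [2:1]
  P = {1,2}:  v_{1} + v_{2} = 2·v_{6} — sig = [2:2]
  P = {1,3}:  v_{1} + v_{3} = 2·v_{5} — sig = [2:2]

so the primitive-relation signature multiset is
{ [2:] ×3,  [2:1] ×9,  [2:2] ×2 }


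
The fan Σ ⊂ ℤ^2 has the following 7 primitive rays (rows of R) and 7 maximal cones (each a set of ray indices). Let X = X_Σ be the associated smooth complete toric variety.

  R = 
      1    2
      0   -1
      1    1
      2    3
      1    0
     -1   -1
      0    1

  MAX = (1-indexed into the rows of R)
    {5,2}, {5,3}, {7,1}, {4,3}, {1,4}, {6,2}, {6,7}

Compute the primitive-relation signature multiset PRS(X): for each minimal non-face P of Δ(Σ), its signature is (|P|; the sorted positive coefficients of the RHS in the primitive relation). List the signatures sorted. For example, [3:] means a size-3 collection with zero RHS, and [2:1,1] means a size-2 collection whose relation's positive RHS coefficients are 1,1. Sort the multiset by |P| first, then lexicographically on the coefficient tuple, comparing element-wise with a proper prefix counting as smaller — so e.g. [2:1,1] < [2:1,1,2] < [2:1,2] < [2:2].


Primitive collections (14):

  P = {2,7}:  v_{2} + v_{7} = 0 ; sig = [2:]
  P = {3,6}:  v_{3} + v_{6} = 0 ; sig = [2:]
  P = {1,2}:  v_{1} + v_{2} = v_{3} ; sig = [2:1]
  P = {1,3}:  v_{1} + v_{3} = v_{4} ; sig = [2:1]
  P = {1,6}:  v_{1} + v_{6} = v_{7} ; sig = [2:1]
  P = {2,3}:  v_{2} + v_{3} = v_{5} ; sig = [2:1]
  P = {3,7}:  v_{3} + v_{7} = v_{1} ; sig = [2:1]
  P = {4,6}:  v_{4} + v_{6} = v_{1} ; sig = [2:1]
  P = {5,6}:  v_{5} + v_{6} = v_{2} ; sig = [2:1]
  P = {5,7}:  v_{5} + v_{7} = v_{3} ; sig = [2:1]
  P = {1,5}:  v_{1} + v_{5} = 2·v_{3} ; sig = [2:2]
  P = {2,4}:  v_{2} + v_{4} = 2·v_{3} ; sig = [2:2]
  P = {4,7}:  v_{4} + v_{7} = 2·v_{1} ; sig = [2:2]
  P = {4,5}:  v_{4} + v_{5} = 3·v_{3} ; sig = [2:3]

so the primitive-relation signature multiset is
[[2:], [2:], [2:1], [2:1], [2:1], [2:1], [2:1], [2:1], [2:1], [2:1], [2:2], [2:2], [2:2], [2:3]]


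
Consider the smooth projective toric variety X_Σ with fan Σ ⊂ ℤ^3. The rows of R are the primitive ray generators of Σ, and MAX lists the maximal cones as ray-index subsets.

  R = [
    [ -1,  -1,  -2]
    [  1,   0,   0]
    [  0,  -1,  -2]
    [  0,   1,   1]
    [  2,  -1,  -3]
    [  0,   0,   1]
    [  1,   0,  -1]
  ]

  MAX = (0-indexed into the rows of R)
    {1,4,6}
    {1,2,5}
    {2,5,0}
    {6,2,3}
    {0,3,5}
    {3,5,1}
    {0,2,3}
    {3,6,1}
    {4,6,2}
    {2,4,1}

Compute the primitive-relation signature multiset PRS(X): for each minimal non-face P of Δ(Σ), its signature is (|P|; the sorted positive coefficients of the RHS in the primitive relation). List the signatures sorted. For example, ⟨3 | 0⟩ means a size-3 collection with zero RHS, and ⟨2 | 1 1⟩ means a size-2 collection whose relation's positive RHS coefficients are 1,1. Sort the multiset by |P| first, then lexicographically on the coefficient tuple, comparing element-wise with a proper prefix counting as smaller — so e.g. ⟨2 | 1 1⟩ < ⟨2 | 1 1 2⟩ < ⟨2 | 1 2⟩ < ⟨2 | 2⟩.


The 9 primitive collections of Σ (r=7, n=3):

  {0,1}:  v_{0} + v_{1} = v_{2}  so sig = ⟨2 | 1⟩
  {5,6}:  v_{5} + v_{6} = v_{1}  so sig = ⟨2 | 1⟩
  {0,4}:  v_{0} + v_{4} = 2·v_{2} + v_{6}  so sig = ⟨2 | 1 2⟩
  {0,6}:  v_{0} + v_{6} = 2·v_{2} + v_{3}  so sig = ⟨2 | 1 2⟩
  {4,5}:  v_{4} + v_{5} = 2·v_{1} + v_{2}  so sig = ⟨2 | 1 2⟩
  {3,4}:  v_{3} + v_{4} = 2·v_{6}  so sig = ⟨2 | 2⟩
  {2,3,5}:  v_{2} + v_{3} + v_{5} = 0  so sig = ⟨3 | 0⟩
  {1,2,3}:  v_{1} + v_{2} + v_{3} = v_{6}  so sig = ⟨3 | 1⟩
  {1,2,6}:  v_{1} + v_{2} + v_{6} = v_{4}  so sig = ⟨3 | 1⟩

Hence PRS(X_Σ) =
{ ⟨2 | 1⟩ ×2,  ⟨2 | 1 2⟩ ×3,  ⟨2 | 2⟩,  ⟨3 | 0⟩,  ⟨3 | 1⟩ ×2 }


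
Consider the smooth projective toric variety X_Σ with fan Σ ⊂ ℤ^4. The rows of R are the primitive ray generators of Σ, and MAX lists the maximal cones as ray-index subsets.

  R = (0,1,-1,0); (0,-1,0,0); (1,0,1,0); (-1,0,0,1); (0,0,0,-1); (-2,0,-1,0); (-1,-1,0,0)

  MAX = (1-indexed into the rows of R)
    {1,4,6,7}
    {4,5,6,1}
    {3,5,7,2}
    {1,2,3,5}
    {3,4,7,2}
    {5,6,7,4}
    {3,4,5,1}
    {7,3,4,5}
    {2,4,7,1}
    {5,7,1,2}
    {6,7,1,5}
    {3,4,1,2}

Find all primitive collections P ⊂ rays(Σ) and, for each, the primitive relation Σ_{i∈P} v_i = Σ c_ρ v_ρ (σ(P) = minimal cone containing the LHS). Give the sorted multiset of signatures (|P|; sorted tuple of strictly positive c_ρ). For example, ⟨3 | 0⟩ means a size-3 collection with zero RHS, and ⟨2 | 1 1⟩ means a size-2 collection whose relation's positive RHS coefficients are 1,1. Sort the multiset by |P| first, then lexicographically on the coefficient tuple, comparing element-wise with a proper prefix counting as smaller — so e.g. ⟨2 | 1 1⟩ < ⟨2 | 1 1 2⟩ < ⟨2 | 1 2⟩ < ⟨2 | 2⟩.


5 collections generate NE(X_Σ); each relation:

  P={3,6}:  v_{3} + v_{6} = v_{4} + v_{5}  so sig = ⟨2 | 1 1⟩
  P={2,6}:  v_{2} + v_{6} = v_{1} + 2·v_{7}  so sig = ⟨2 | 1 2⟩
  P={1,3,7}:  v_{1} + v_{3} + v_{7} = 0  so sig = ⟨3 | 0⟩
  P={2,4,5}:  v_{2} + v_{4} + v_{5} = v_{7}  so sig = ⟨3 | 1⟩
  P={1,4,5,7}:  v_{1} + v_{4} + v_{5} + v_{7} = v_{6}  so sig = ⟨4 | 1⟩

Sorted signature multiset PRS(X):
    ⟨2 | 1 1⟩
    ⟨2 | 1 2⟩
    ⟨3 | 0⟩
    ⟨3 | 1⟩
    ⟨4 | 1⟩


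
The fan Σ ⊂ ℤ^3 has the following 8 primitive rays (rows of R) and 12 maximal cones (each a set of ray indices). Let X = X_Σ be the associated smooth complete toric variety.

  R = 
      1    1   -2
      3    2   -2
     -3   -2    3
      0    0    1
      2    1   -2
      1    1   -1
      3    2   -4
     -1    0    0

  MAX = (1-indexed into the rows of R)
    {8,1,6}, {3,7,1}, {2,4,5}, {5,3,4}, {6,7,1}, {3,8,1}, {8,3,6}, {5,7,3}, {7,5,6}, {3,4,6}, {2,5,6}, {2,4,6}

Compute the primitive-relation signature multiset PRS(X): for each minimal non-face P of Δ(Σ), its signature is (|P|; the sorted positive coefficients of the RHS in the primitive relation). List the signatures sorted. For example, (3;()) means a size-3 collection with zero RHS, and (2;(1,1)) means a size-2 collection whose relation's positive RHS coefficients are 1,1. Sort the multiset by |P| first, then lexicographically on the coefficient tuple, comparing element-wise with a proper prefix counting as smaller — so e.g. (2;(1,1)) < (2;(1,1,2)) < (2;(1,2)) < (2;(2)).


14 minimal non-faces of Δ(Σ) (on 8 rays):

  P = {1,4}:  v_{1} + v_{4} = v_{6} ; sig = (2;(1))
  P = {1,5}:  v_{1} + v_{5} = v_{7} ; sig = (2;(1))
  P = {2,3}:  v_{2} + v_{3} = v_{4} ; sig = (2;(1))
  P = {5,8}:  v_{5} + v_{8} = v_{1} ; sig = (2;(1))
  P = {4,7}:  v_{4} + v_{7} = v_{5} + v_{6} ; sig = (2;(1,1))
  P = {1,2}:  v_{1} + v_{2} = v_{5} + 2·v_{6} ; sig = (2;(1,2))
  P = {4,8}:  v_{4} + v_{8} = v_{3} + 2·v_{6} ; sig = (2;(1,2))
  P = {2,8}:  v_{2} + v_{8} = 2·v_{6} ; sig = (2;(2))
  P = {7,8}:  v_{7} + v_{8} = 2·v_{1} ; sig = (2;(2))
  P = {2,7}:  v_{2} + v_{7} = 2·v_{5} + 2·v_{6} ; sig = (2;(2,2))
  P = {3,5,6}:  v_{3} + v_{5} + v_{6} = 0 ; sig = (3;())
  P = {1,3,6}:  v_{1} + v_{3} + v_{6} = v_{8} ; sig = (3;(1))
  P = {3,6,7}:  v_{3} + v_{6} + v_{7} = v_{1} ; sig = (3;(1))
  P = {4,5,6}:  v_{4} + v_{5} + v_{6} = v_{2} ; sig = (3;(1))

Hence PRS(X_Σ) =
{ (2;(1)) ×4,  (2;(1,1)),  (2;(1,2)) ×2,  (2;(2)) ×2,  (2;(2,2)),  (3;()),  (3;(1)) ×3 }


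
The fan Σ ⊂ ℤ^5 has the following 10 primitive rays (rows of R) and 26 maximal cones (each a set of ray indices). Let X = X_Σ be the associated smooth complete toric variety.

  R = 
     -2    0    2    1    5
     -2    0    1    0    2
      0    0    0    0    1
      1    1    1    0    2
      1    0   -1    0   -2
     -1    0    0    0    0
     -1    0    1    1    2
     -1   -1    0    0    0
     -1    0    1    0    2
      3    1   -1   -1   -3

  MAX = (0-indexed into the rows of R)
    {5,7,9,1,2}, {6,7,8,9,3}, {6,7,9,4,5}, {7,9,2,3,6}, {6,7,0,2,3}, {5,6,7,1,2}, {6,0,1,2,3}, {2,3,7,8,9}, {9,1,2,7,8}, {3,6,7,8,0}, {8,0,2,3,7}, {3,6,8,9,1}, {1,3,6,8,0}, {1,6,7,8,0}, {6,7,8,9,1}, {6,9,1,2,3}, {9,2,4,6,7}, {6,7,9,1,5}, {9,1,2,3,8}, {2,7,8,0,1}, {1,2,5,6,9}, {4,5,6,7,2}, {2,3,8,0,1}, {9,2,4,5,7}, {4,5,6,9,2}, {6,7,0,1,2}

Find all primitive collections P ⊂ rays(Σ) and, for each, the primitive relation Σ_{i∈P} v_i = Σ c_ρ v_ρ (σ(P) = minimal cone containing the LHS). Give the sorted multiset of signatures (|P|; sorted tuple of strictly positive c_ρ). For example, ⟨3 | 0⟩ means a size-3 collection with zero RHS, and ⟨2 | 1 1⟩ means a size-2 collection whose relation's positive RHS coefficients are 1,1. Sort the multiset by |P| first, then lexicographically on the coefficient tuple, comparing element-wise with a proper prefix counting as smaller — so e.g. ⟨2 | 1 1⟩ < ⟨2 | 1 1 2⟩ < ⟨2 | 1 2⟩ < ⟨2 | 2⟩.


Minimal non-faces — 12 found among 10 rays, 26 max cones:

  P={4,8}:  v_{4} + v_{8} = 0  →  sig = ⟨2 | 0⟩
  P={0,9}:  v_{0} + v_{9} = v_{3}  →  sig = ⟨2 | 1⟩
  P={1,4}:  v_{1} + v_{4} = v_{5}  →  sig = ⟨2 | 1⟩
  P={5,8}:  v_{5} + v_{8} = v_{1}  →  sig = ⟨2 | 1⟩
  P={0,4}:  v_{0} + v_{4} = v_{2} + v_{6}  →  sig = ⟨2 | 1 1⟩
  P={0,5}:  v_{0} + v_{5} = v_{1} + v_{2} + v_{6}  →  sig = ⟨2 | 1 1 1⟩
  P={3,4}:  v_{3} + v_{4} = v_{2} + v_{6} + v_{9}  →  sig = ⟨2 | 1 1 1⟩
  P={3,5}:  v_{3} + v_{5} = v_{1} + v_{2} + v_{6} + v_{9}  →  sig = ⟨2 | 1 1 1 1⟩
  P={2,6,8}:  v_{2} + v_{6} + v_{8} = v_{0}  →  sig = ⟨3 | 1⟩
  P={1,3,7}:  v_{1} + v_{3} + v_{7} = 2·v_{8}  →  sig = ⟨3 | 2⟩
  P={2,5,6,7,9}:  v_{2} + v_{5} + v_{6} + v_{7} + v_{9} = 0  →  sig = ⟨5 | 0⟩
  P={1,2,6,7,9}:  v_{1} + v_{2} + v_{6} + v_{7} + v_{9} = v_{8}  →  sig = ⟨5 | 1⟩

Signatures (|P|; sorted positive RHS coefficients), sorted:
[⟨2 | 0⟩, ⟨2 | 1⟩, ⟨2 | 1⟩, ⟨2 | 1⟩, ⟨2 | 1 1⟩, ⟨2 | 1 1 1⟩, ⟨2 | 1 1 1⟩, ⟨2 | 1 1 1 1⟩, ⟨3 | 1⟩, ⟨3 | 2⟩, ⟨5 | 0⟩, ⟨5 | 1⟩]


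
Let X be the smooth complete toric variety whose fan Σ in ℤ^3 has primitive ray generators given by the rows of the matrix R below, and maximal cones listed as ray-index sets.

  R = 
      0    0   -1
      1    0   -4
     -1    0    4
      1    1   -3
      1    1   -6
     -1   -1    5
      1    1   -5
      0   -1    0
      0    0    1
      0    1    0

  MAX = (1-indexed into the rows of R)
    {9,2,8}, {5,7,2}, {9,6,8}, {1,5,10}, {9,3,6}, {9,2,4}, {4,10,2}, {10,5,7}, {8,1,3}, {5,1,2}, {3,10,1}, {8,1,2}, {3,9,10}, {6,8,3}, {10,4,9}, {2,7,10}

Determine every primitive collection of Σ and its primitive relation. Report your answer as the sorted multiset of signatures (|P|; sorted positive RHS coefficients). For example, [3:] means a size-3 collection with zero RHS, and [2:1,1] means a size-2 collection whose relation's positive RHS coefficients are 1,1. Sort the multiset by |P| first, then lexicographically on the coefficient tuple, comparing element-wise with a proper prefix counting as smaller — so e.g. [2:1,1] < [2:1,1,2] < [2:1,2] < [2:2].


25 minimal non-faces of Δ(Σ) (on 10 rays):

  P = {1,9}:  v_{1} + v_{9} = 0  so sig = [2:]
  P = {2,3}:  v_{2} + v_{3} = 0  so sig = [2:]
  P = {6,7}:  v_{6} + v_{7} = 0  so sig = [2:]
  P = {8,10}:  v_{8} + v_{10} = 0  so sig = [2:]
  P = {1,7}:  v_{1} + v_{7} = v_{5}  so sig = [2:1]
  P = {5,6}:  v_{5} + v_{6} = v_{1}  so sig = [2:1]
  P = {5,9}:  v_{5} + v_{9} = v_{7}  so sig = [2:1]
  P = {1,4}:  v_{1} + v_{4} = v_{2} + v_{10}  so sig = [2:1,1]
  P = {1,6}:  v_{1} + v_{6} = v_{3} + v_{8}  so sig = [2:1,1]
  P = {2,6}:  v_{2} + v_{6} = v_{8} + v_{9}  so sig = [2:1,1]
  P = {3,4}:  v_{3} + v_{4} = v_{9} + v_{10}  so sig = [2:1,1]
  P = {3,7}:  v_{3} + v_{7} = v_{1} + v_{10}  so sig = [2:1,1]
  P = {4,8}:  v_{4} + v_{8} = v_{2} + v_{9}  so sig = [2:1,1]
  P = {6,10}:  v_{6} + v_{10} = v_{3} + v_{9}  so sig = [2:1,1]
  P = {7,8}:  v_{7} + v_{8} = v_{1} + v_{2}  so sig = [2:1,1]
  P = {7,9}:  v_{7} + v_{9} = v_{2} + v_{10}  so sig = [2:1,1]
  P = {4,5}:  v_{4} + v_{5} = v_{2} + v_{7} + v_{10}  so sig = [2:1,1,1]
  P = {3,5}:  v_{3} + v_{5} = 2·v_{1} + v_{10}  so sig = [2:1,2]
  P = {5,8}:  v_{5} + v_{8} = 2·v_{1} + v_{2}  so sig = [2:1,2]
  P = {4,6}:  v_{4} + v_{6} = 2·v_{9}  so sig = [2:2]
  P = {4,7}:  v_{4} + v_{7} = 2·v_{2} + 2·v_{10}  so sig = [2:2,2]
  P = {1,2,10}:  v_{1} + v_{2} + v_{10} = v_{7}  so sig = [3:1]
  P = {2,9,10}:  v_{2} + v_{9} + v_{10} = v_{4}  so sig = [3:1]
  P = {3,8,9}:  v_{3} + v_{8} + v_{9} = v_{6}  so sig = [3:1]
  P = {2,5,10}:  v_{2} + v_{5} + v_{10} = 2·v_{7}  so sig = [3:2]

Hence PRS(X_Σ) =
    [2:]
    [2:]
    [2:]
    [2:]
    [2:1]
    [2:1]
    [2:1]
    [2:1,1]
    [2:1,1]
    [2:1,1]
    [2:1,1]
    [2:1,1]
    [2:1,1]
    [2:1,1]
    [2:1,1]
    [2:1,1]
    [2:1,1,1]
    [2:1,2]
    [2:1,2]
    [2:2]
    [2:2,2]
    [3:1]
    [3:1]
    [3:1]
    [3:2]


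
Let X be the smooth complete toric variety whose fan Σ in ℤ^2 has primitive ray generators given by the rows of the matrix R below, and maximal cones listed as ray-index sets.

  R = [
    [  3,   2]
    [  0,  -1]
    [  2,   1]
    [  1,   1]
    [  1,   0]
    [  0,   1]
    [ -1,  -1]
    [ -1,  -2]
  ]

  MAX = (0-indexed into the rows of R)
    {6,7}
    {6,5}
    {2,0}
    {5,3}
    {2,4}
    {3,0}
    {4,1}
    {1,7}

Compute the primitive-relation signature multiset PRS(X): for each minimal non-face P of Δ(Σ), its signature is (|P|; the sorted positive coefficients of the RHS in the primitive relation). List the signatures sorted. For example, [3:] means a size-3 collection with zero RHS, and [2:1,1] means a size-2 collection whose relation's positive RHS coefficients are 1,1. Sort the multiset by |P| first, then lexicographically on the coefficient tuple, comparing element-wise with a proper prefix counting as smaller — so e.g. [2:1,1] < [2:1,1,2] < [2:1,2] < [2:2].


Minimal non-faces — 20 found among 8 rays, 8 max cones:

  P = {1,5}:  v_{1} + v_{5} = 0  ⟹  sig = [2:]
  P = {3,6}:  v_{3} + v_{6} = 0  ⟹  sig = [2:]
  P = {0,6}:  v_{0} + v_{6} = v_{2}  ⟹  sig = [2:1]
  P = {1,3}:  v_{1} + v_{3} = v_{4}  ⟹  sig = [2:1]
  P = {1,6}:  v_{1} + v_{6} = v_{7}  ⟹  sig = [2:1]
  P = {2,3}:  v_{2} + v_{3} = v_{0}  ⟹  sig = [2:1]
  P = {2,6}:  v_{2} + v_{6} = v_{4}  ⟹  sig = [2:1]
  P = {3,4}:  v_{3} + v_{4} = v_{2}  ⟹  sig = [2:1]
  P = {3,7}:  v_{3} + v_{7} = v_{1}  ⟹  sig = [2:1]
  P = {4,5}:  v_{4} + v_{5} = v_{3}  ⟹  sig = [2:1]
  P = {4,6}:  v_{4} + v_{6} = v_{1}  ⟹  sig = [2:1]
  P = {5,7}:  v_{5} + v_{7} = v_{6}  ⟹  sig = [2:1]
  P = {0,1}:  v_{0} + v_{1} = v_{2} + v_{4}  ⟹  sig = [2:1,1]
  P = {2,7}:  v_{2} + v_{7} = v_{1} + v_{4}  ⟹  sig = [2:1,1]
  P = {0,4}:  v_{0} + v_{4} = 2·v_{2}  ⟹  sig = [2:2]
  P = {0,7}:  v_{0} + v_{7} = 2·v_{4}  ⟹  sig = [2:2]
  P = {1,2}:  v_{1} + v_{2} = 2·v_{4}  ⟹  sig = [2:2]
  P = {2,5}:  v_{2} + v_{5} = 2·v_{3}  ⟹  sig = [2:2]
  P = {4,7}:  v_{4} + v_{7} = 2·v_{1}  ⟹  sig = [2:2]
  P = {0,5}:  v_{0} + v_{5} = 3·v_{3}  ⟹  sig = [2:3]

so the primitive-relation signature multiset is
    [2:]
    [2:]
    [2:1]
    [2:1]
    [2:1]
    [2:1]
    [2:1]
    [2:1]
    [2:1]
    [2:1]
    [2:1]
    [2:1]
    [2:1,1]
    [2:1,1]
    [2:2]
    [2:2]
    [2:2]
    [2:2]
    [2:2]
    [2:3]
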